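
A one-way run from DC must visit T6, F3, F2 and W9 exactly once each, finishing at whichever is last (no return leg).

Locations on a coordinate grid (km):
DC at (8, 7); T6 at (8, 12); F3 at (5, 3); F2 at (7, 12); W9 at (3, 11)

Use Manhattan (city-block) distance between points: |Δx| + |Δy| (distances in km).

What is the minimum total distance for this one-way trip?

21 km — the minimum one-way total.

There are 4! = 24 possible orderings.
DC→T6→F3→F2→W9: 5+12+11+5 = 33
DC→T6→F3→W9→F2: 5+12+10+5 = 32
DC→T6→F2→F3→W9: 5+1+11+10 = 27
DC→T6→F2→W9→F3: 5+1+5+10 = 21
DC→T6→W9→F3→F2: 5+6+10+11 = 32
DC→T6→W9→F2→F3: 5+6+5+11 = 27
DC→F3→T6→F2→W9: 7+12+1+5 = 25
DC→F3→T6→W9→F2: 7+12+6+5 = 30
DC→F3→F2→T6→W9: 7+11+1+6 = 25
DC→F3→F2→W9→T6: 7+11+5+6 = 29
DC→F3→W9→T6→F2: 7+10+6+1 = 24
DC→F3→W9→F2→T6: 7+10+5+1 = 23
DC→F2→T6→F3→W9: 6+1+12+10 = 29
DC→F2→T6→W9→F3: 6+1+6+10 = 23
… (10 more)
The minimum is 21.
One shortest path: DC → T6 → F2 → W9 → F3.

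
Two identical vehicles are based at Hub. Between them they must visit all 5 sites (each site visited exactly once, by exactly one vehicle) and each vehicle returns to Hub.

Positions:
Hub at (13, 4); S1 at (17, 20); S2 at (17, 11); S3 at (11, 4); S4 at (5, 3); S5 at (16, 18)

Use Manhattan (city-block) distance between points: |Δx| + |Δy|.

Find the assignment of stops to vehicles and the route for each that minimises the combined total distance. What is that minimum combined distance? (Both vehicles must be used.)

Minimum combined distance: 58.

There are 2^4 − 1 = 15 ways to divide the 5 stops into two non-empty groups. For each, the best each vehicle can do is its own shortest tour through its group:
  {S1} + {S2, S3, S4, S5}: 40 + 54 = 94
  {S2} + {S1, S3, S4, S5}: 22 + 58 = 80
  {S1, S2} + {S3, S4, S5}: 40 + 52 = 92
  {S3} + {S1, S2, S4, S5}: 4 + 58 = 62
  {S1, S3} + {S2, S4, S5}: 44 + 54 = 98
  {S2, S3} + {S1, S4, S5}: 26 + 58 = 84
  … (15 splits in total)
  {S3, S4} + {S1, S2, S5}: 18 + 40 = 58  ← best
Best: vehicle 1 Hub → S3 → S4 → Hub = 18; vehicle 2 Hub → S2 → S1 → S5 → Hub = 40; combined 58.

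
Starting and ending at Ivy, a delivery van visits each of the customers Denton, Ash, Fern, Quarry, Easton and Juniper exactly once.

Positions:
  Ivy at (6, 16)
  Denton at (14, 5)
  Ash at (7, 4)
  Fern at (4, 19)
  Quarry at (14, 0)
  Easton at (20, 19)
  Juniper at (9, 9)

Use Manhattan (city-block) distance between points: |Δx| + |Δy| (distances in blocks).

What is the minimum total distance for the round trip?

74 blocks — the shortest possible round trip.

Ivy - Denton - Ash - Fern - Quarry - Easton - Juniper - Ivy: 19+8+18+29+25+21+10 = 130
Ivy - Denton - Ash - Fern - Quarry - Juniper - Easton - Ivy: 19+8+18+29+14+21+17 = 126
Ivy - Denton - Ash - Fern - Easton - Quarry - Juniper - Ivy: 19+8+18+16+25+14+10 = 110
Ivy - Denton - Ash - Fern - Easton - Juniper - Quarry - Ivy: 19+8+18+16+21+14+24 = 120
Ivy - Denton - Ash - Fern - Juniper - Quarry - Easton - Ivy: 19+8+18+15+14+25+17 = 116
Ivy - Denton - Ash - Fern - Juniper - Easton - Quarry - Ivy: 19+8+18+15+21+25+24 = 130
Ivy - Denton - Ash - Quarry - Fern - Easton - Juniper - Ivy: 19+8+11+29+16+21+10 = 114
Ivy - Denton - Ash - Quarry - Fern - Juniper - Easton - Ivy: 19+8+11+29+15+21+17 = 120
… (352 more)
Ivy - Fern - Easton - Denton - Quarry - Ash - Juniper - Ivy: 5+16+20+5+11+7+10 = 74  ← best
The minimum is 74.
One optimal route: Ivy → Fern → Easton → Denton → Quarry → Ash → Juniper → Ivy (or its reverse).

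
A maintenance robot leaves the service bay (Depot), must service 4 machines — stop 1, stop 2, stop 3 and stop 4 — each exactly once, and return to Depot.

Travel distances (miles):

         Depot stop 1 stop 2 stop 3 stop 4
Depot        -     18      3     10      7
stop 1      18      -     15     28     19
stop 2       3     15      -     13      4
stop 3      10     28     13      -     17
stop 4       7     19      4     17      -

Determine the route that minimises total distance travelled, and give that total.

64 miles — the shortest possible round trip.

Depot → stop 1 → stop 2 → stop 3 → stop 4 → Depot: 18+15+13+17+7 = 70
Depot → stop 1 → stop 2 → stop 4 → stop 3 → Depot: 18+15+4+17+10 = 64
Depot → stop 1 → stop 3 → stop 2 → stop 4 → Depot: 18+28+13+4+7 = 70
Depot → stop 1 → stop 3 → stop 4 → stop 2 → Depot: 18+28+17+4+3 = 70
Depot → stop 1 → stop 4 → stop 2 → stop 3 → Depot: 18+19+4+13+10 = 64
Depot → stop 1 → stop 4 → stop 3 → stop 2 → Depot: 18+19+17+13+3 = 70
Depot → stop 2 → stop 1 → stop 3 → stop 4 → Depot: 3+15+28+17+7 = 70
Depot → stop 2 → stop 1 → stop 4 → stop 3 → Depot: 3+15+19+17+10 = 64
Depot → stop 2 → stop 3 → stop 1 → stop 4 → Depot: 3+13+28+19+7 = 70
Depot → stop 2 → stop 4 → stop 1 → stop 3 → Depot: 3+4+19+28+10 = 64
Depot → stop 3 → stop 1 → stop 2 → stop 4 → Depot: 10+28+15+4+7 = 64
Depot → stop 3 → stop 2 → stop 1 → stop 4 → Depot: 10+13+15+19+7 = 64
The minimum is 64.
One optimal route: Depot → stop 1 → stop 2 → stop 4 → stop 3 → Depot (or its reverse).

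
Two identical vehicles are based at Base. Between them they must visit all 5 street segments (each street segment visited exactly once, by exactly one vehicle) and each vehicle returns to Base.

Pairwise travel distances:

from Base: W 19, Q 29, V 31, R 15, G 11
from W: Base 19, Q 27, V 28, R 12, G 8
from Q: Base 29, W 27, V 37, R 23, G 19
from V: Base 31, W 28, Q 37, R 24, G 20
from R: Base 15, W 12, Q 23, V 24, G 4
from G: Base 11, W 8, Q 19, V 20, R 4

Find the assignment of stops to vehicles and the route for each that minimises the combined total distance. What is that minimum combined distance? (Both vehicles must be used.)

143 — the smallest possible combined total.

There are 2^4 − 1 = 15 ways to divide the 5 stops into two non-empty groups. For each, the best each vehicle can do is its own shortest tour through its group:
  {W} + {Q, V, R, G}: 38 + 105 = 143
  {Q} + {W, V, R, G}: 58 + 86 = 144
  {W, Q} + {V, R, G}: 75 + 70 = 145
  {V} + {W, Q, R, G}: 62 + 83 = 145
  {W, V} + {Q, R, G}: 78 + 67 = 145
  {Q, V} + {W, R, G}: 97 + 46 = 143
  … (15 splits in total)
Best: vehicle 1 Base → W → Base = 38; vehicle 2 Base → Q → V → R → G → Base = 105; combined 143.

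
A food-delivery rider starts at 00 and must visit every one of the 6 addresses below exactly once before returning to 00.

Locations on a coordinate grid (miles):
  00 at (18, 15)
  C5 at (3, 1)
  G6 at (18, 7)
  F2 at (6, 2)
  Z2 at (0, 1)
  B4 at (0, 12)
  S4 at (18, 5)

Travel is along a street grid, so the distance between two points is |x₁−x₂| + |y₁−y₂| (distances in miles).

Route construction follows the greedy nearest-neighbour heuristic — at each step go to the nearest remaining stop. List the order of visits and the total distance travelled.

From 00: distances to unvisited — G6=8, S4=10, B4=21, F2=25, C5=29, Z2=32. Nearest is G6 (8).
From G6: distances to unvisited — S4=2, F2=17, C5=21, B4=23, Z2=24. Nearest is S4 (2).
From S4: distances to unvisited — F2=15, C5=19, Z2=22, B4=25. Nearest is F2 (15).
From F2: distances to unvisited — C5=4, Z2=7, B4=16. Nearest is C5 (4).
From C5: distances to unvisited — Z2=3, B4=14. Nearest is Z2 (3).
From Z2: distances to unvisited — B4=11. Nearest is B4 (11).
Return B4→00: 21.
Total = 8 + 2 + 15 + 4 + 3 + 11 + 21 = 64.

Total distance 64 miles via the nearest-neighbour route 00 → G6 → S4 → F2 → C5 → Z2 → B4 → 00.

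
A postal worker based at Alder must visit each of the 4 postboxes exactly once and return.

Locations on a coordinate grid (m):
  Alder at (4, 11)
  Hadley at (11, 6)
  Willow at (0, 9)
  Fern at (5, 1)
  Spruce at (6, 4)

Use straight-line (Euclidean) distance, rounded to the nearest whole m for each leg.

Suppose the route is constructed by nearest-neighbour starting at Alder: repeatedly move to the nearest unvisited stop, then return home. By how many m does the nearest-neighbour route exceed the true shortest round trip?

The nearest-neighbour route is 2 m longer than optimal.

Alder: Willow=4, Spruce=7, Hadley=9, Fern=10 ⇒ Willow
Willow: Spruce=8, Fern=9, Hadley=11 ⇒ Spruce
Spruce: Fern=3, Hadley=5 ⇒ Fern
Fern: Hadley=8 ⇒ Hadley
NN route Alder → Willow → Spruce → Fern → Hadley → Alder costs 32.
Optimal: Alder → Hadley → Spruce → Fern → Willow → Alder costs 30 (by enumerating all 12 distinct tours).
Excess = 32 − 30 = 2.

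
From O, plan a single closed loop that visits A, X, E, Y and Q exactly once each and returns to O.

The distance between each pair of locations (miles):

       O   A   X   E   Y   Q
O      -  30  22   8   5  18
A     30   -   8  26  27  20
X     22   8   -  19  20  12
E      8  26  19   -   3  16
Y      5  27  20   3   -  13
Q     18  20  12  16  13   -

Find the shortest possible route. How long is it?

72 miles — the shortest possible round trip.

With 5 stops there are 5!/2 = 60 distinct round trips (a route and its reverse cost the same).
O → A → X → E → Y → Q → O: 30+8+19+3+13+18 = 91
O → A → X → E → Q → Y → O: 30+8+19+16+13+5 = 91
O → A → X → Y → E → Q → O: 30+8+20+3+16+18 = 95
O → A → X → Y → Q → E → O: 30+8+20+13+16+8 = 95
O → A → X → Q → E → Y → O: 30+8+12+16+3+5 = 74
O → A → X → Q → Y → E → O: 30+8+12+13+3+8 = 74
O → A → E → X → Y → Q → O: 30+26+19+20+13+18 = 126
O → A → E → X → Q → Y → O: 30+26+19+12+13+5 = 105
O → A → E → Y → X → Q → O: 30+26+3+20+12+18 = 109
O → A → E → Y → Q → X → O: 30+26+3+13+12+22 = 106
O → A → E → Q → X → Y → O: 30+26+16+12+20+5 = 109
O → A → E → Q → Y → X → O: 30+26+16+13+20+22 = 127
O → A → Y → X → E → Q → O: 30+27+20+19+16+18 = 130
O → A → Y → X → Q → E → O: 30+27+20+12+16+8 = 113
… (46 more)
O → E → A → X → Q → Y → O: 8+26+8+12+13+5 = 72  ← best
The minimum is 72.
One optimal route: O → E → A → X → Q → Y → O (or its reverse).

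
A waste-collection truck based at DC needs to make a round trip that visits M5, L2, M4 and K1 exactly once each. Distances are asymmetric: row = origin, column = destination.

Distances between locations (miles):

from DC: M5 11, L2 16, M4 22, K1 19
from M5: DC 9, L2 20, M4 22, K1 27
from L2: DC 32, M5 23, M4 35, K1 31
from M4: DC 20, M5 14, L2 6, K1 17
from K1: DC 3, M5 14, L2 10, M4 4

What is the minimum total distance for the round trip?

DC → M5 → L2 → M4 → K1 → DC: 11+20+35+17+3 = 86
DC → M5 → L2 → K1 → M4 → DC: 11+20+31+4+20 = 86
DC → M5 → M4 → L2 → K1 → DC: 11+22+6+31+3 = 73
DC → M5 → M4 → K1 → L2 → DC: 11+22+17+10+32 = 92
DC → M5 → K1 → L2 → M4 → DC: 11+27+10+35+20 = 103
DC → M5 → K1 → M4 → L2 → DC: 11+27+4+6+32 = 80
DC → L2 → M5 → M4 → K1 → DC: 16+23+22+17+3 = 81
DC → L2 → M5 → K1 → M4 → DC: 16+23+27+4+20 = 90
DC → L2 → M4 → M5 → K1 → DC: 16+35+14+27+3 = 95
DC → L2 → M4 → K1 → M5 → DC: 16+35+17+14+9 = 91
DC → L2 → K1 → M5 → M4 → DC: 16+31+14+22+20 = 103
DC → L2 → K1 → M4 → M5 → DC: 16+31+4+14+9 = 74
DC → M4 → M5 → L2 → K1 → DC: 22+14+20+31+3 = 90
DC → M4 → M5 → K1 → L2 → DC: 22+14+27+10+32 = 105
… (10 more)
DC → K1 → M4 → L2 → M5 → DC: 19+4+6+23+9 = 61  ← best
The minimum is 61.
One optimal route: DC → K1 → M4 → L2 → M5 → DC.

Minimum total distance: 61 miles.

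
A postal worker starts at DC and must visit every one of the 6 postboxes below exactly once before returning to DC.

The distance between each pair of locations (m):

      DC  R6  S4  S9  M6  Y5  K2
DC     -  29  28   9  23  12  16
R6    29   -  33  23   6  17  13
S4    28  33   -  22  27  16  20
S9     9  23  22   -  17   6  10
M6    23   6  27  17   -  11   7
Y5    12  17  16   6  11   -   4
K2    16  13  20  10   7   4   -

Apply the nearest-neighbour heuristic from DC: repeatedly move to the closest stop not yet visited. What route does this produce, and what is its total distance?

Total distance 93 m via the nearest-neighbour route DC → S9 → Y5 → K2 → M6 → R6 → S4 → DC.

From DC: distances to unvisited — S9=9, Y5=12, K2=16, M6=23, S4=28, R6=29. Nearest is S9 (9).
From S9: distances to unvisited — Y5=6, K2=10, M6=17, S4=22, R6=23. Nearest is Y5 (6).
From Y5: distances to unvisited — K2=4, M6=11, S4=16, R6=17. Nearest is K2 (4).
From K2: distances to unvisited — M6=7, R6=13, S4=20. Nearest is M6 (7).
From M6: distances to unvisited — R6=6, S4=27. Nearest is R6 (6).
From R6: distances to unvisited — S4=33. Nearest is S4 (33).
Return S4→DC: 28.
Total = 9 + 6 + 4 + 7 + 6 + 33 + 28 = 93.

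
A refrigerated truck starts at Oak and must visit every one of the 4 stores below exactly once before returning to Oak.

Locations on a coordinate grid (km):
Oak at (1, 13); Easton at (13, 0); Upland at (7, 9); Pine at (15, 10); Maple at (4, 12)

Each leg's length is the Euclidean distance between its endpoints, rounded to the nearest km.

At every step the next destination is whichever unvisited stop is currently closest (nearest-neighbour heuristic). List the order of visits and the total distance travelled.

43 km along Oak → Maple → Upland → Pine → Easton → Oak.

Oak → [Maple:3 / Upland:7 / Pine:14 / Easton:18] → Maple (3)
Maple → [Upland:4 / Pine:11 / Easton:15] → Upland (4)
Upland → [Pine:8 / Easton:11] → Pine (8)
Pine → [Easton:10] → Easton (10)
Return Easton→Oak: 18.
Total = 3 + 4 + 8 + 10 + 18 = 43.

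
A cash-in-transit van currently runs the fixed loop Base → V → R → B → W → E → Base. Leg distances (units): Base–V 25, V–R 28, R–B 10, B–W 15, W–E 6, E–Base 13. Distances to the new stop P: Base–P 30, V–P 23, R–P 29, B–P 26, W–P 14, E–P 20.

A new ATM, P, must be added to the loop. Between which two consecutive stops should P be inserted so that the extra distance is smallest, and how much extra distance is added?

Insertion cost between consecutive stops i–j is d(i,P) + d(P,j) − d(i,j):
  between Base and V: 30 + 23 − 25 = 28
  between V and R: 23 + 29 − 28 = 24
  between R and B: 29 + 26 − 10 = 45
  between B and W: 26 + 14 − 15 = 25
  between W and E: 14 + 20 − 6 = 28
  between E and Base: 20 + 30 − 13 = 37
Cheapest insertion is between V and R, adding 24.
New total = 97 + 24 = 121.

Adding 24 by placing P on the V–R leg.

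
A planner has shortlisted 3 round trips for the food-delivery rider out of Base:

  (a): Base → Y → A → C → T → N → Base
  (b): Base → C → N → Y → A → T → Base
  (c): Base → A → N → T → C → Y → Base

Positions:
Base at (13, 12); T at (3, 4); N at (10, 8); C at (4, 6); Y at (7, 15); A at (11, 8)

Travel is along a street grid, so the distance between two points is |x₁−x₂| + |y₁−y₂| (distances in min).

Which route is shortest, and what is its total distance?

(a): 9 + 11 + 9 + 3 + 11 + 7 = 50
(b): 15 + 8 + 10 + 11 + 12 + 18 = 74
(c): 6 + 1 + 11 + 3 + 12 + 9 = 42

42 min — (c) is the shortest.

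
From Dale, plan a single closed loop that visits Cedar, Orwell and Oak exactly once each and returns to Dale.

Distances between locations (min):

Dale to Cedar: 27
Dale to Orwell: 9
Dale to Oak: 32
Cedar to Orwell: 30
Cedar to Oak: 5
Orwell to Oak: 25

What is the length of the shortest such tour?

There are 3 distinct closed tours to check (reversals are equivalent).
Dale→Cedar→Orwell→Oak→Dale: 27+30+25+32 = 114
Dale→Cedar→Oak→Orwell→Dale: 27+5+25+9 = 66
Dale→Orwell→Cedar→Oak→Dale: 9+30+5+32 = 76
The minimum is 66.
One optimal route: Dale → Cedar → Oak → Orwell → Dale (or its reverse).

66 min — the shortest possible round trip.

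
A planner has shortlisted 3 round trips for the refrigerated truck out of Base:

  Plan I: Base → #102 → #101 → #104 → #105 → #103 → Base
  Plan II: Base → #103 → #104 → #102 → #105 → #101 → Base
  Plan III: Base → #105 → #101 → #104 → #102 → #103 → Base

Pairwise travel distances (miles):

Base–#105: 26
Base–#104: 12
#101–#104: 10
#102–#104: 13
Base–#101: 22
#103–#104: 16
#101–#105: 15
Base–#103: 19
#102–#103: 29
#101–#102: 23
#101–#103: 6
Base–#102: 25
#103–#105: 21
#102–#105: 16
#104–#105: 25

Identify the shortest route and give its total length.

Plan I: 25 + 23 + 10 + 25 + 21 + 19 = 123
Plan II: 19 + 16 + 13 + 16 + 15 + 22 = 101
Plan III: 26 + 15 + 10 + 13 + 29 + 19 = 112

Shortest is Plan II, total 101 miles.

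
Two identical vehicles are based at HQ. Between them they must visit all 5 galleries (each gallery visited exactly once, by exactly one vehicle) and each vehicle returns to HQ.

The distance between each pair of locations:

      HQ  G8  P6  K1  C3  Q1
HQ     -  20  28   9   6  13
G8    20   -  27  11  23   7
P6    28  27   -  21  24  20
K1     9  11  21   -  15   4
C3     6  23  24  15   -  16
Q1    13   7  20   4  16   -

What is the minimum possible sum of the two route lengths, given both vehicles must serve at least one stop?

Try each way of splitting the stops between the two vehicles (each non-empty) and, for each split, find the best tour for each vehicle:
  {G8} + {P6, K1, C3, Q1}: 40 + 63 = 103
  {P6} + {G8, K1, C3, Q1}: 56 + 49 = 105
  {G8, P6} + {K1, C3, Q1}: 75 + 35 = 110
  {K1} + {G8, P6, C3, Q1}: 18 + 77 = 95
  {G8, K1} + {P6, C3, Q1}: 40 + 63 = 103
  {P6, K1} + {G8, C3, Q1}: 58 + 49 = 107
  … (15 splits in total)
  {C3} + {G8, P6, K1, Q1}: 12 + 75 = 87  ← best
Best: vehicle 1 HQ → C3 → HQ = 12; vehicle 2 HQ → P6 → G8 → Q1 → K1 → HQ = 75; combined 87.

87 — the smallest possible combined total.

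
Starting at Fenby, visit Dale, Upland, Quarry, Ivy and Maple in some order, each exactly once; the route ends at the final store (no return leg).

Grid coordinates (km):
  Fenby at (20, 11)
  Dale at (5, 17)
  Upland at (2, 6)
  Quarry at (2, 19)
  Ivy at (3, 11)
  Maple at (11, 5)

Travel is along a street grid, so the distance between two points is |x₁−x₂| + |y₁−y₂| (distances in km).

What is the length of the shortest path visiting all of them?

Minimum one-way distance = 44 km.

There are 5! = 120 possible orderings.
Fenby - Dale - Upland - Quarry - Ivy - Maple: 21+14+13+9+14 = 71
Fenby - Dale - Upland - Quarry - Maple - Ivy: 21+14+13+23+14 = 85
Fenby - Dale - Upland - Ivy - Quarry - Maple: 21+14+6+9+23 = 73
Fenby - Dale - Upland - Ivy - Maple - Quarry: 21+14+6+14+23 = 78
Fenby - Dale - Upland - Maple - Quarry - Ivy: 21+14+10+23+9 = 77
Fenby - Dale - Upland - Maple - Ivy - Quarry: 21+14+10+14+9 = 68
Fenby - Dale - Quarry - Upland - Ivy - Maple: 21+5+13+6+14 = 59
Fenby - Dale - Quarry - Upland - Maple - Ivy: 21+5+13+10+14 = 63
Fenby - Dale - Quarry - Ivy - Upland - Maple: 21+5+9+6+10 = 51
Fenby - Dale - Quarry - Ivy - Maple - Upland: 21+5+9+14+10 = 59
Fenby - Dale - Quarry - Maple - Upland - Ivy: 21+5+23+10+6 = 65
Fenby - Dale - Quarry - Maple - Ivy - Upland: 21+5+23+14+6 = 69
Fenby - Dale - Ivy - Upland - Quarry - Maple: 21+8+6+13+23 = 71
Fenby - Dale - Ivy - Upland - Maple - Quarry: 21+8+6+10+23 = 68
… (106 more)
Fenby - Maple - Upland - Ivy - Dale - Quarry: 15+10+6+8+5 = 44  ← best
The minimum is 44.
One shortest path: Fenby → Maple → Upland → Ivy → Dale → Quarry.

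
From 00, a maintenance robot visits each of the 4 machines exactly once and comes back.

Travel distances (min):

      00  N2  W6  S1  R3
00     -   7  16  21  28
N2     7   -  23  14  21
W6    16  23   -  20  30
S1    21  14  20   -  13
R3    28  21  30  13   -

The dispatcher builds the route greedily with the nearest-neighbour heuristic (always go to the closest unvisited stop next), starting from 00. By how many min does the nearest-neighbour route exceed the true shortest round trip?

00: N2=7, W6=16, S1=21, R3=28 ⇒ N2
N2: S1=14, R3=21, W6=23 ⇒ S1
S1: R3=13, W6=20 ⇒ R3
R3: W6=30 ⇒ W6
NN route 00 → N2 → S1 → R3 → W6 → 00 costs 80.
Optimal: 00 → N2 → R3 → S1 → W6 → 00 costs 77 (by enumerating all 12 distinct tours).
Excess = 80 − 77 = 3.

Excess over optimum: 3 min.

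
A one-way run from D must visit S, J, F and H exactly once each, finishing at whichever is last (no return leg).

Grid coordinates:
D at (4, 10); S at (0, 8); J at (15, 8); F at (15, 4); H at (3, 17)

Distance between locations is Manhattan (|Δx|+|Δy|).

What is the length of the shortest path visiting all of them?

39 — the minimum one-way total.

There are 4! = 24 possible orderings.
D → S → J → F → H: 6+15+4+25 = 50
D → S → J → H → F: 6+15+21+25 = 67
D → S → F → J → H: 6+19+4+21 = 50
D → S → F → H → J: 6+19+25+21 = 71
D → S → H → J → F: 6+12+21+4 = 43
D → S → H → F → J: 6+12+25+4 = 47
D → J → S → F → H: 13+15+19+25 = 72
D → J → S → H → F: 13+15+12+25 = 65
D → J → F → S → H: 13+4+19+12 = 48
D → J → F → H → S: 13+4+25+12 = 54
D → J → H → S → F: 13+21+12+19 = 65
D → J → H → F → S: 13+21+25+19 = 78
D → F → S → J → H: 17+19+15+21 = 72
D → F → S → H → J: 17+19+12+21 = 69
… (10 more)
D → H → S → J → F: 8+12+15+4 = 39  ← best
The minimum is 39.
One shortest path: D → H → S → J → F.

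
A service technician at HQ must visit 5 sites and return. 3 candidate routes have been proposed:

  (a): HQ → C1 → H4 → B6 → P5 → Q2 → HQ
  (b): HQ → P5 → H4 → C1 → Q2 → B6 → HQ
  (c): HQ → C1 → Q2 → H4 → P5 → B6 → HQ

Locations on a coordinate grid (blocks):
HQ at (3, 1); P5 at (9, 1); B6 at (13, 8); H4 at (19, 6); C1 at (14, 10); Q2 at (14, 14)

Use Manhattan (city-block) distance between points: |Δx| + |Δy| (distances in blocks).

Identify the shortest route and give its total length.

58 blocks — (b) is the shortest.

(a): 20 + 9 + 8 + 11 + 18 + 24 = 90
(b): 6 + 15 + 9 + 4 + 7 + 17 = 58
(c): 20 + 4 + 13 + 15 + 11 + 17 = 80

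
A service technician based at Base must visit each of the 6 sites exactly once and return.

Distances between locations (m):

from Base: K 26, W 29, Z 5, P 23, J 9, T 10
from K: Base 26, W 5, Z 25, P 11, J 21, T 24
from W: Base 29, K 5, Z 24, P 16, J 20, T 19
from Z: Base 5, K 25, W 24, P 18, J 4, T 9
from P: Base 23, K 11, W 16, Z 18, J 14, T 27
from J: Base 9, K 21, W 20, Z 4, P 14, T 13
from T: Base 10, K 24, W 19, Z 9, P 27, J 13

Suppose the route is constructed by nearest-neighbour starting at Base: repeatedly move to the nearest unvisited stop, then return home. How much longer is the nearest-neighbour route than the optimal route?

12 m longer than the optimal tour.

Base: Z=5, J=9, T=10, P=23, K=26, W=29 ⇒ Z
Z: J=4, T=9, P=18, W=24, K=25 ⇒ J
J: T=13, P=14, W=20, K=21 ⇒ T
T: W=19, K=24, P=27 ⇒ W
W: K=5, P=16 ⇒ K
K: P=11 ⇒ P
NN route Base → Z → J → T → W → K → P → Base costs 80.
Optimal: Base → Z → J → P → K → W → T → Base costs 68 (by enumerating all 360 distinct tours).
Excess = 80 − 68 = 12.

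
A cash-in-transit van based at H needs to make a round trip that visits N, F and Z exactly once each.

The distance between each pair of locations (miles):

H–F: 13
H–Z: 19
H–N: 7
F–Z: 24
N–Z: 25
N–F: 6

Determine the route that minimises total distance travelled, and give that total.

H→N→F→Z→H: 7+6+24+19 = 56
H→N→Z→F→H: 7+25+24+13 = 69
H→F→N→Z→H: 13+6+25+19 = 63
The minimum is 56.
One optimal route: H → N → F → Z → H (or its reverse).

56 miles — the shortest possible round trip.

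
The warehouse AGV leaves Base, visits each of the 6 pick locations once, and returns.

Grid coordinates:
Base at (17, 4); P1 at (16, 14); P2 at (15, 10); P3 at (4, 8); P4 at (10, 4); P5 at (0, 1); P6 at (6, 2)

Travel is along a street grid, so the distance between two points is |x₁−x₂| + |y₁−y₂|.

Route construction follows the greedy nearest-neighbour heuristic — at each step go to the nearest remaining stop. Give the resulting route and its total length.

At Base the remaining stops are P4 7, P2 8, P1 11, P6 13, P3 17, P5 20; go to P4.
At P4 the remaining stops are P6 6, P3 10, P2 11, P5 13, P1 16; go to P6.
At P6 the remaining stops are P5 7, P3 8, P2 17, P1 22; go to P5.
At P5 the remaining stops are P3 11, P2 24, P1 29; go to P3.
At P3 the remaining stops are P2 13, P1 18; go to P2.
At P2 the remaining stops are P1 5; go to P1.
Return P1→Base: 11.
Total = 7 + 6 + 7 + 11 + 13 + 5 + 11 = 60.

60 along Base → P4 → P6 → P5 → P3 → P2 → P1 → Base.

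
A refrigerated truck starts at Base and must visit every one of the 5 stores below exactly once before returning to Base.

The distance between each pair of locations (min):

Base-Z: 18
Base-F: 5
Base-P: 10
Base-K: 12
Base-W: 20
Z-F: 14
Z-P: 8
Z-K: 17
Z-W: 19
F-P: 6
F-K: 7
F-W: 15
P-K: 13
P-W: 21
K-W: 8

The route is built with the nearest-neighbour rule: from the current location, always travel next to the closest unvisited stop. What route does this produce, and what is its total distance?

Nearest-neighbour total = 64 min; route Base → F → P → Z → K → W → Base.

Base → [F:5 / P:10 / K:12 / Z:18 / W:20] → F (5)
F → [P:6 / K:7 / Z:14 / W:15] → P (6)
P → [Z:8 / K:13 / W:21] → Z (8)
Z → [K:17 / W:19] → K (17)
K → [W:8] → W (8)
Return W→Base: 20.
Total = 5 + 6 + 8 + 17 + 8 + 20 = 64.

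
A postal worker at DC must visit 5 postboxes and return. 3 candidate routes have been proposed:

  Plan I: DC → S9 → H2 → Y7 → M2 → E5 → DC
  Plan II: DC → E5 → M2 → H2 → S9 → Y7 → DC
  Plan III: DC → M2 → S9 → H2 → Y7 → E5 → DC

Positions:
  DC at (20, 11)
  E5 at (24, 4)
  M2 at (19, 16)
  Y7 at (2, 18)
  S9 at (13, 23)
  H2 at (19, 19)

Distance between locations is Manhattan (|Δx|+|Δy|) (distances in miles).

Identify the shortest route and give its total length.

Shortest is Plan II, total 82 miles.

Plan I: 19 + 10 + 18 + 19 + 17 + 11 = 94
Plan II: 11 + 17 + 3 + 10 + 16 + 25 = 82
Plan III: 6 + 13 + 10 + 18 + 36 + 11 = 94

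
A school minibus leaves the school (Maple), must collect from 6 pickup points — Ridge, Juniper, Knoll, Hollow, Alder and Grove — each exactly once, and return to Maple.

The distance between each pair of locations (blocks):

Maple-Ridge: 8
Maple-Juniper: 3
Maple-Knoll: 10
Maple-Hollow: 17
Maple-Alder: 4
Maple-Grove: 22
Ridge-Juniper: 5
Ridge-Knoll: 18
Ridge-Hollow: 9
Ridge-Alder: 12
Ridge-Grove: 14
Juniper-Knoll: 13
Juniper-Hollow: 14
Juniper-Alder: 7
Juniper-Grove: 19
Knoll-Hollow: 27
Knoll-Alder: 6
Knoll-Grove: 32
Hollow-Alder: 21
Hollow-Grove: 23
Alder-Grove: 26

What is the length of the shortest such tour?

With 6 stops there are 6!/2 = 360 distinct round trips (a route and its reverse cost the same).
Maple - Ridge - Juniper - Knoll - Hollow - Alder - Grove - Maple: 8+5+13+27+21+26+22 = 122
Maple - Ridge - Juniper - Knoll - Hollow - Grove - Alder - Maple: 8+5+13+27+23+26+4 = 106
Maple - Ridge - Juniper - Knoll - Alder - Hollow - Grove - Maple: 8+5+13+6+21+23+22 = 98
Maple - Ridge - Juniper - Knoll - Alder - Grove - Hollow - Maple: 8+5+13+6+26+23+17 = 98
Maple - Ridge - Juniper - Knoll - Grove - Hollow - Alder - Maple: 8+5+13+32+23+21+4 = 106
Maple - Ridge - Juniper - Knoll - Grove - Alder - Hollow - Maple: 8+5+13+32+26+21+17 = 122
Maple - Ridge - Juniper - Hollow - Knoll - Alder - Grove - Maple: 8+5+14+27+6+26+22 = 108
Maple - Ridge - Juniper - Hollow - Knoll - Grove - Alder - Maple: 8+5+14+27+32+26+4 = 116
… (352 more)
Maple - Ridge - Hollow - Grove - Juniper - Knoll - Alder - Maple: 8+9+23+19+13+6+4 = 82  ← best
The minimum is 82.
One optimal route: Maple → Ridge → Hollow → Grove → Juniper → Knoll → Alder → Maple (or its reverse).

82 blocks — the shortest possible round trip.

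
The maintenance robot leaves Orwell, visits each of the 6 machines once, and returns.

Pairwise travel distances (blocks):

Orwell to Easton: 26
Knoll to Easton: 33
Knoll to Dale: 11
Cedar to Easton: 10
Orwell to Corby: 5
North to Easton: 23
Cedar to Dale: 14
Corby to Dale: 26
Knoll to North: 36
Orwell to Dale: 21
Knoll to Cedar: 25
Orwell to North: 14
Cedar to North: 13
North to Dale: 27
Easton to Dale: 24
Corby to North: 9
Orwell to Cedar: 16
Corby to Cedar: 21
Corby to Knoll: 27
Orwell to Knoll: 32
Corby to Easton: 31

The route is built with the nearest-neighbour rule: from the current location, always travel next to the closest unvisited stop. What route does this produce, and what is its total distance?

Total distance 104 blocks via the nearest-neighbour route Orwell → Corby → North → Cedar → Easton → Dale → Knoll → Orwell.

Orwell → [Corby:5 / North:14 / Cedar:16 / Dale:21 / Easton:26 / Knoll:32] → Corby (5)
Corby → [North:9 / Cedar:21 / Dale:26 / Knoll:27 / Easton:31] → North (9)
North → [Cedar:13 / Easton:23 / Dale:27 / Knoll:36] → Cedar (13)
Cedar → [Easton:10 / Dale:14 / Knoll:25] → Easton (10)
Easton → [Dale:24 / Knoll:33] → Dale (24)
Dale → [Knoll:11] → Knoll (11)
Return Knoll→Orwell: 32.
Total = 5 + 9 + 13 + 10 + 24 + 11 + 32 = 104.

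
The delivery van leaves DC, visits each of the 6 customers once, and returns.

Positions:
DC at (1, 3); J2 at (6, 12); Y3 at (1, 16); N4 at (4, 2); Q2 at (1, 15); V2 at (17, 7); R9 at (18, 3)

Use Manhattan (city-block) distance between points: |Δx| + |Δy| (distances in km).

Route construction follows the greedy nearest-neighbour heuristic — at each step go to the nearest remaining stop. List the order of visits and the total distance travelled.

At DC the remaining stops are N4 4, Q2 12, Y3 13, J2 14, R9 17, V2 20; go to N4.
At N4 the remaining stops are J2 12, R9 15, Q2 16, Y3 17, V2 18; go to J2.
At J2 the remaining stops are Q2 8, Y3 9, V2 16, R9 21; go to Q2.
At Q2 the remaining stops are Y3 1, V2 24, R9 29; go to Y3.
At Y3 the remaining stops are V2 25, R9 30; go to V2.
At V2 the remaining stops are R9 5; go to R9.
Return R9→DC: 17.
Total = 4 + 12 + 8 + 1 + 25 + 5 + 17 = 72.

72 km along DC → N4 → J2 → Q2 → Y3 → V2 → R9 → DC.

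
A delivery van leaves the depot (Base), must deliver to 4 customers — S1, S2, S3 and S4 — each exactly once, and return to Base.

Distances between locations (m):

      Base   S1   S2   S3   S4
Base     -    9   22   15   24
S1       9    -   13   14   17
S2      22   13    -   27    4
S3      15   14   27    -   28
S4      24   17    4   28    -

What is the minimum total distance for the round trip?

69 m — the shortest possible round trip.

There are 12 distinct closed tours to check (reversals are equivalent).
Base→S1→S2→S3→S4→Base: 9+13+27+28+24 = 101
Base→S1→S2→S4→S3→Base: 9+13+4+28+15 = 69
Base→S1→S3→S2→S4→Base: 9+14+27+4+24 = 78
Base→S1→S3→S4→S2→Base: 9+14+28+4+22 = 77
Base→S1→S4→S2→S3→Base: 9+17+4+27+15 = 72
Base→S1→S4→S3→S2→Base: 9+17+28+27+22 = 103
Base→S2→S1→S3→S4→Base: 22+13+14+28+24 = 101
Base→S2→S1→S4→S3→Base: 22+13+17+28+15 = 95
Base→S2→S3→S1→S4→Base: 22+27+14+17+24 = 104
Base→S2→S4→S1→S3→Base: 22+4+17+14+15 = 72
Base→S3→S1→S2→S4→Base: 15+14+13+4+24 = 70
Base→S3→S2→S1→S4→Base: 15+27+13+17+24 = 96
The minimum is 69.
One optimal route: Base → S1 → S2 → S4 → S3 → Base (or its reverse).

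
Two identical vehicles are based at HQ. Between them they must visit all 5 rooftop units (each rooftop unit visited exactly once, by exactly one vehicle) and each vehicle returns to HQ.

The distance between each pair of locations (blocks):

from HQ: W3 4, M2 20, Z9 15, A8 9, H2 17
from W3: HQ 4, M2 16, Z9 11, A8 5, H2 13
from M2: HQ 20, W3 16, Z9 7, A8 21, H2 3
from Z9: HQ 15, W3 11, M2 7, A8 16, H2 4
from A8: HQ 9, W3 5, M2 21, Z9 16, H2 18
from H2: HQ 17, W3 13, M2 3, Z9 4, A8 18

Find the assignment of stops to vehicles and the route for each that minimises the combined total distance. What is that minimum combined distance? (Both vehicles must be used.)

60 blocks — the smallest possible combined total.

Check every non-empty split of the stops between the two vehicles; for each half take its own optimal tour:
  {W3} + {M2, Z9, A8, H2}: 8 + 52 = 60
  {M2} + {W3, Z9, A8, H2}: 40 + 46 = 86
  {W3, M2} + {Z9, A8, H2}: 40 + 46 = 86
  {Z9} + {W3, M2, A8, H2}: 30 + 50 = 80
  {W3, Z9} + {M2, A8, H2}: 30 + 50 = 80
  {M2, Z9} + {W3, A8, H2}: 42 + 44 = 86
  … (15 splits in total)
Best: vehicle 1 HQ → W3 → HQ = 8; vehicle 2 HQ → M2 → H2 → Z9 → A8 → HQ = 52; combined 60.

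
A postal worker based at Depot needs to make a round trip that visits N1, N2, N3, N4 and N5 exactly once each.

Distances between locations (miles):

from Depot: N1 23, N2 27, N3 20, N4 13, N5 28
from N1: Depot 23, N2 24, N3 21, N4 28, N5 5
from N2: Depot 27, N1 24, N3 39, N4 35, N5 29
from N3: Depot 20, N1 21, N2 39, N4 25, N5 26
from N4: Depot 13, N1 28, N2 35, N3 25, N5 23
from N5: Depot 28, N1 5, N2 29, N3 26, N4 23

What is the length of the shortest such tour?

There are 60 distinct closed tours to check (reversals are equivalent).
Depot - N1 - N2 - N3 - N4 - N5 - Depot: 23+24+39+25+23+28 = 162
Depot - N1 - N2 - N3 - N5 - N4 - Depot: 23+24+39+26+23+13 = 148
Depot - N1 - N2 - N4 - N3 - N5 - Depot: 23+24+35+25+26+28 = 161
Depot - N1 - N2 - N4 - N5 - N3 - Depot: 23+24+35+23+26+20 = 151
Depot - N1 - N2 - N5 - N3 - N4 - Depot: 23+24+29+26+25+13 = 140
Depot - N1 - N2 - N5 - N4 - N3 - Depot: 23+24+29+23+25+20 = 144
Depot - N1 - N3 - N2 - N4 - N5 - Depot: 23+21+39+35+23+28 = 169
Depot - N1 - N3 - N2 - N5 - N4 - Depot: 23+21+39+29+23+13 = 148
Depot - N1 - N3 - N4 - N2 - N5 - Depot: 23+21+25+35+29+28 = 161
Depot - N1 - N3 - N4 - N5 - N2 - Depot: 23+21+25+23+29+27 = 148
Depot - N1 - N3 - N5 - N2 - N4 - Depot: 23+21+26+29+35+13 = 147
Depot - N1 - N3 - N5 - N4 - N2 - Depot: 23+21+26+23+35+27 = 155
Depot - N1 - N4 - N2 - N3 - N5 - Depot: 23+28+35+39+26+28 = 179
Depot - N1 - N4 - N2 - N5 - N3 - Depot: 23+28+35+29+26+20 = 161
… (46 more)
Depot - N2 - N1 - N5 - N3 - N4 - Depot: 27+24+5+26+25+13 = 120  ← best
The minimum is 120.
One optimal route: Depot → N2 → N1 → N5 → N3 → N4 → Depot (or its reverse).

Shortest round trip = 120 miles.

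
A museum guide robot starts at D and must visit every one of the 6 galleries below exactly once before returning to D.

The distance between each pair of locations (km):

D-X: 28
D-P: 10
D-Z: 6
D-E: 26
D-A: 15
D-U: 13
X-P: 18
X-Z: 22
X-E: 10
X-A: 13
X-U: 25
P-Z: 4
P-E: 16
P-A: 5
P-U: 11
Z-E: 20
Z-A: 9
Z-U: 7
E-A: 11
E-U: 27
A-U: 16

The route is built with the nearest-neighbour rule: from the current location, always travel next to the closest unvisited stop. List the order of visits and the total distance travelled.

From D: distances to unvisited — Z=6, P=10, U=13, A=15, E=26, X=28. Nearest is Z (6).
From Z: distances to unvisited — P=4, U=7, A=9, E=20, X=22. Nearest is P (4).
From P: distances to unvisited — A=5, U=11, E=16, X=18. Nearest is A (5).
From A: distances to unvisited — E=11, X=13, U=16. Nearest is E (11).
From E: distances to unvisited — X=10, U=27. Nearest is X (10).
From X: distances to unvisited — U=25. Nearest is U (25).
Return U→D: 13.
Total = 6 + 4 + 5 + 11 + 10 + 25 + 13 = 74.

Total distance 74 km via the nearest-neighbour route D → Z → P → A → E → X → U → D.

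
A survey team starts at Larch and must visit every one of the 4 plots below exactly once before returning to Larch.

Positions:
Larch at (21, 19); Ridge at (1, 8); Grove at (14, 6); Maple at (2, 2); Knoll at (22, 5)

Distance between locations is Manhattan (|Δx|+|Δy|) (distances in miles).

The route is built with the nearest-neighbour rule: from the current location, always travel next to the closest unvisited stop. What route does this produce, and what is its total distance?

At Larch the remaining stops are Knoll 15, Grove 20, Ridge 31, Maple 36; go to Knoll.
At Knoll the remaining stops are Grove 9, Maple 23, Ridge 24; go to Grove.
At Grove the remaining stops are Ridge 15, Maple 16; go to Ridge.
At Ridge the remaining stops are Maple 7; go to Maple.
Return Maple→Larch: 36.
Total = 15 + 9 + 15 + 7 + 36 = 82.

Total distance 82 miles via the nearest-neighbour route Larch → Knoll → Grove → Ridge → Maple → Larch.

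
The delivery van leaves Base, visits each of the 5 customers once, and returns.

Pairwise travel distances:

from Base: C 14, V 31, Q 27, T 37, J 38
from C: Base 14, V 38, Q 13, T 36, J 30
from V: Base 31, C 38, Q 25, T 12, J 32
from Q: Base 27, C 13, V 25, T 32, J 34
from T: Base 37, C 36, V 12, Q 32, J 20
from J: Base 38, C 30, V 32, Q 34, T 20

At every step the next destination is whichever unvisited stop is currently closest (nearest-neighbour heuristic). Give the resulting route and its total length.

From Base: distances to unvisited — C=14, Q=27, V=31, T=37, J=38. Nearest is C (14).
From C: distances to unvisited — Q=13, J=30, T=36, V=38. Nearest is Q (13).
From Q: distances to unvisited — V=25, T=32, J=34. Nearest is V (25).
From V: distances to unvisited — T=12, J=32. Nearest is T (12).
From T: distances to unvisited — J=20. Nearest is J (20).
Return J→Base: 38.
Total = 14 + 13 + 25 + 12 + 20 + 38 = 122.

Total distance 122 via the nearest-neighbour route Base → C → Q → V → T → J → Base.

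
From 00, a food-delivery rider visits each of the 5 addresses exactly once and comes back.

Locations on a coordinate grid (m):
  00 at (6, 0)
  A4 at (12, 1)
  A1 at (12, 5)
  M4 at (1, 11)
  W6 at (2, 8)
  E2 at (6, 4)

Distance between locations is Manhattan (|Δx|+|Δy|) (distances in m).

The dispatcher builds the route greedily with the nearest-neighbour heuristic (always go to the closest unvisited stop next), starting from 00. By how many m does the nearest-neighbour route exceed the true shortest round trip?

The nearest-neighbour route is 8 m longer than optimal.

From 00: E2=4, A4=7, A1=11, W6=12, M4=16 → choose E2 (4).
From E2: A1=7, W6=8, A4=9, M4=12 → choose A1 (7).
From A1: A4=4, W6=13, M4=17 → choose A4 (4).
From A4: W6=17, M4=21 → choose W6 (17).
From W6: M4=4 → choose M4 (4).
NN route 00 → E2 → A1 → A4 → W6 → M4 → 00 costs 52.
Optimal: 00 → A4 → A1 → M4 → W6 → E2 → 00 costs 44 (by enumerating all 60 distinct tours).
Excess = 52 − 44 = 8.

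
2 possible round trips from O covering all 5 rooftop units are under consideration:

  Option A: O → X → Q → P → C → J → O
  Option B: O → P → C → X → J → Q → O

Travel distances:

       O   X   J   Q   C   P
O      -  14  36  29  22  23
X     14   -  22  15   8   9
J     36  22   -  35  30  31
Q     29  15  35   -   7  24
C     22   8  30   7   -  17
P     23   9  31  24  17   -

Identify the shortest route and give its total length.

Shortest is Option B, total 134.

Option A: 14 + 15 + 24 + 17 + 30 + 36 = 136
Option B: 23 + 17 + 8 + 22 + 35 + 29 = 134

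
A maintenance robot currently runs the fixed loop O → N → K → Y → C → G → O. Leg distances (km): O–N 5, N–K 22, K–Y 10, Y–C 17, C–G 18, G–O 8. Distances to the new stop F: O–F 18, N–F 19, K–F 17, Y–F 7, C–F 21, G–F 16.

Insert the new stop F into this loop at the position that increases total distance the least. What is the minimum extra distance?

Insertion cost between consecutive stops i–j is d(i,F) + d(F,j) − d(i,j):
  between O and N: 18 + 19 − 5 = 32
  between N and K: 19 + 17 − 22 = 14
  between K and Y: 17 + 7 − 10 = 14
  between Y and C: 7 + 21 − 17 = 11
  between C and G: 21 + 16 − 18 = 19
  between G and O: 16 + 18 − 8 = 26
Cheapest insertion is between Y and C, adding 11.
New total = 80 + 11 = 91.

Minimum extra distance: 11 km, inserting F between Y and C.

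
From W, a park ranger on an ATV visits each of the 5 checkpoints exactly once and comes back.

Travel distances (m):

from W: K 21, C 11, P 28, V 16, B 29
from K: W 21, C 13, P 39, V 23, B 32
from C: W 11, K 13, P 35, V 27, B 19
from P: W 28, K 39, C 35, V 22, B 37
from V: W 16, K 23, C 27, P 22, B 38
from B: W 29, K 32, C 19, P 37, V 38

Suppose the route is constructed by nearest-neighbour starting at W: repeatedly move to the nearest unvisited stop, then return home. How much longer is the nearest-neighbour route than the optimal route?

Excess over optimum: 7 m.

From W: C=11, V=16, K=21, P=28, B=29 → choose C (11).
From C: K=13, B=19, V=27, P=35 → choose K (13).
From K: V=23, B=32, P=39 → choose V (23).
From V: P=22, B=38 → choose P (22).
From P: B=37 → choose B (37).
NN route W → C → K → V → P → B → W costs 135.
Optimal: W → K → C → B → P → V → W costs 128 (by enumerating all 60 distinct tours).
Excess = 135 − 128 = 7.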